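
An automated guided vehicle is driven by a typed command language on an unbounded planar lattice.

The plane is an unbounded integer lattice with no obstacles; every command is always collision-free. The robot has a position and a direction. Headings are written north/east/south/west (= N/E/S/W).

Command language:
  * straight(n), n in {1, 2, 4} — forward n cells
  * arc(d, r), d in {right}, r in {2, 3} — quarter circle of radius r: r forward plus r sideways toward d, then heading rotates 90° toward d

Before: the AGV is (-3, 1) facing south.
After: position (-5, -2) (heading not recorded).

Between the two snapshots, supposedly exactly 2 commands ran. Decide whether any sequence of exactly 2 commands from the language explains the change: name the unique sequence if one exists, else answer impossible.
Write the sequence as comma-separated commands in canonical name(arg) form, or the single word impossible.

straight(1), arc(right, 2)

key: running arc(right, 2) before straight(1) would end elsewhere — order is forced
from: (-3, 1) facing south
step 1 (straight(1)): (-3, 0) facing south
step 2 (arc(right, 2)): (-5, -2) facing west
no other 2-command option fits: unique.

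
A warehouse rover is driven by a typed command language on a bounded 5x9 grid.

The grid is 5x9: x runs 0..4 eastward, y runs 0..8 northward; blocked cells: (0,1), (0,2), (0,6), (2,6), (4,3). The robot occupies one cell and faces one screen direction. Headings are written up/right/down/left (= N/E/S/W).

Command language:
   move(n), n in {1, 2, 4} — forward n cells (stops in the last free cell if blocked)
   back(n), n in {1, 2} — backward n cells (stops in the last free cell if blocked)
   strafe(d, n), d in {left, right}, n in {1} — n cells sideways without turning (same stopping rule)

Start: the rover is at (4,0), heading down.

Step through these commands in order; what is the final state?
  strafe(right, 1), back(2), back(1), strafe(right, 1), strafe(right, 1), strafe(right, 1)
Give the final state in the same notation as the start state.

from: at (4,0), heading down
t=1 strafe(right, 1) ⇒ at (3,0), heading down
t=2 back(2) ⇒ at (3,2), heading down
t=3 back(1) ⇒ at (3,3), heading down
t=4 strafe(right, 1) ⇒ at (2,3), heading down
t=5 strafe(right, 1) ⇒ at (1,3), heading down
t=6 strafe(right, 1) ⇒ at (0,3), heading down

at (0,3), heading down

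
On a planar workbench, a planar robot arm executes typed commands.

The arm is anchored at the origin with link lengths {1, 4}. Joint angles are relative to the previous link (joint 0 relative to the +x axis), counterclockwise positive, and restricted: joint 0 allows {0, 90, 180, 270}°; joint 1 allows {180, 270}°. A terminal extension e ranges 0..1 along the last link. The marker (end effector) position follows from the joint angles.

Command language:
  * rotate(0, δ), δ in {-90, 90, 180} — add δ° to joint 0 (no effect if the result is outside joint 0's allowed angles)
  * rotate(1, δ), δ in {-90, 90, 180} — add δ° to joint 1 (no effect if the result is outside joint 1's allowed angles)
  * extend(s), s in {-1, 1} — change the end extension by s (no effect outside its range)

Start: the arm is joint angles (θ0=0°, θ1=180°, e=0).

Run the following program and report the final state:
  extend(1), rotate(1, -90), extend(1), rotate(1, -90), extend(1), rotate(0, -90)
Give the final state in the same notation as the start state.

joint angles (θ0=270°, θ1=180°, e=1)

start: joint angles (θ0=0°, θ1=180°, e=0)
1. extend(1) → joint angles (θ0=0°, θ1=180°, e=1)
2. rotate(1, -90) → joint angles (θ0=0°, θ1=180°, e=1)
3. extend(1) → joint angles (θ0=0°, θ1=180°, e=1)
4. rotate(1, -90) → joint angles (θ0=0°, θ1=180°, e=1)
5. extend(1) → joint angles (θ0=0°, θ1=180°, e=1)
6. rotate(0, -90) → joint angles (θ0=270°, θ1=180°, e=1)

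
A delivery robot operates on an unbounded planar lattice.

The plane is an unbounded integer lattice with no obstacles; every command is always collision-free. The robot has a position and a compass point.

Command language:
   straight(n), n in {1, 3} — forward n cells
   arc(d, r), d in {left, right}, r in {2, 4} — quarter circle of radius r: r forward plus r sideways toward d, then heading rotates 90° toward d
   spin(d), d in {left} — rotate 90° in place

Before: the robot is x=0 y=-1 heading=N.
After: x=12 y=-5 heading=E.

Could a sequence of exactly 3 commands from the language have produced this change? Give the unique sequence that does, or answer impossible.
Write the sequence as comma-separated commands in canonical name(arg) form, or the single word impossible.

arc(right, 4), arc(right, 4), arc(left, 4)

key: position moved to (12,-5) AND the heading swung to E — translation plus rotation needed
t0: x=0 y=-1 heading=N
[1] after arc(right, 4): x=4 y=3 heading=E
[2] after arc(right, 4): x=8 y=-1 heading=S
[3] after arc(left, 4): x=12 y=-5 heading=E
uniquely the one of 343 3-step routes that fits.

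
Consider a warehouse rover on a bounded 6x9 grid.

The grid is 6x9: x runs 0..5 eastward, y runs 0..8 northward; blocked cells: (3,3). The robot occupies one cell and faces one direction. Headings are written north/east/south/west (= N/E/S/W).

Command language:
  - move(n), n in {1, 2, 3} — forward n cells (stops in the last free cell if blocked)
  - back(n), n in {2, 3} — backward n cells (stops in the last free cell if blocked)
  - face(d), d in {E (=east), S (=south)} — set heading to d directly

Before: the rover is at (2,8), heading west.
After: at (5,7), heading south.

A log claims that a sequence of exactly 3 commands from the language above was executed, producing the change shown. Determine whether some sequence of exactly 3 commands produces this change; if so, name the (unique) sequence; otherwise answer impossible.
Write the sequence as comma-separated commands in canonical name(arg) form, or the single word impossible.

key: order matters: swapping back(3) and move(1) lands elsewhere
begin: at (2,8), heading west
step 1 (back(3)): at (5,8), heading west
step 2 (face(S)): at (5,8), heading south
step 3 (move(1)): at (5,7), heading south
uniquely the one of 343 3-step routes that fits.

back(3), face(S), move(1)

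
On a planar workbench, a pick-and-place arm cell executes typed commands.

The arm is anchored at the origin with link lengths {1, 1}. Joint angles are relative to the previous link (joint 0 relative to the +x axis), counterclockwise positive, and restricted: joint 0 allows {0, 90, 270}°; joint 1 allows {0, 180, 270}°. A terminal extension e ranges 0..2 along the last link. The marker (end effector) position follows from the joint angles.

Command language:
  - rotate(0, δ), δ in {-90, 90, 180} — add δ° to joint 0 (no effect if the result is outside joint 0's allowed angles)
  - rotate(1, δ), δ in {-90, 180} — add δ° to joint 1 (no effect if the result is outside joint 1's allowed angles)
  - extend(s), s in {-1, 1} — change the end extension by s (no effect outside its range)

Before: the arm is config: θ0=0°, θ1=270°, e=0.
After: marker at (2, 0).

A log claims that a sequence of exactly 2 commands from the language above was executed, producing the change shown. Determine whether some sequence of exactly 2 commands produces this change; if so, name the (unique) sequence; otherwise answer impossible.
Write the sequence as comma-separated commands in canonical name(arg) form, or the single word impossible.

rotate(1, -90), rotate(1, 180)

key: running rotate(1, 180) before rotate(1, -90) would end elsewhere — order is forced
t0: config: θ0=0°, θ1=270°, e=0
t=1 rotate(1, -90) ⇒ config: θ0=0°, θ1=180°, e=0
t=2 rotate(1, 180) ⇒ config: θ0=0°, θ1=0°, e=0
all 49 alternatives checked — unique.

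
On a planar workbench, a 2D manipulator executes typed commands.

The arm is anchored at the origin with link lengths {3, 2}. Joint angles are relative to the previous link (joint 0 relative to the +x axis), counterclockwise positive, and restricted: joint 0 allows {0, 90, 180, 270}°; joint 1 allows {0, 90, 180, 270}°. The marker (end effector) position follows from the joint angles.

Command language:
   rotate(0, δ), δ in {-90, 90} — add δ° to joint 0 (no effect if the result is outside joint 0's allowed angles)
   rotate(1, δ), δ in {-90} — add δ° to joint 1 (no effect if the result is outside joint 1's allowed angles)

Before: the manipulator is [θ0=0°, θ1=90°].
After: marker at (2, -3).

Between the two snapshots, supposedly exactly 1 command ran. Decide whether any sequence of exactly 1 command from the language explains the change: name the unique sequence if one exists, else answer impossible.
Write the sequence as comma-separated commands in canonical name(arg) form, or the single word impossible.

rotate(0, -90)

initial: [θ0=0°, θ1=90°]
step 1 (rotate(0, -90)): [θ0=270°, θ1=90°]
no rival 1-sequence matches.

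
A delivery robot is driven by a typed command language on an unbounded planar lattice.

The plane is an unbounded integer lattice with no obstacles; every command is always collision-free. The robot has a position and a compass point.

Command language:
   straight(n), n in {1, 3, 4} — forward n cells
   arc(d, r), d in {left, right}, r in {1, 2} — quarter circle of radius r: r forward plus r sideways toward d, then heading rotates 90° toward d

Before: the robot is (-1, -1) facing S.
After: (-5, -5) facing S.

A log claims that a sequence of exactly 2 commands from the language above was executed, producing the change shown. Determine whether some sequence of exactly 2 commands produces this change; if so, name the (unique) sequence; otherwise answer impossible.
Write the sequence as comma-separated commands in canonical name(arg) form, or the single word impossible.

arc(right, 2), arc(left, 2)

key: order matters: swapping arc(right, 2) and arc(left, 2) lands elsewhere
t0: (-1, -1) facing S
t=1 arc(right, 2) ⇒ (-3, -3) facing W
t=2 arc(left, 2) ⇒ (-5, -5) facing S
no other 2-command option fits: unique.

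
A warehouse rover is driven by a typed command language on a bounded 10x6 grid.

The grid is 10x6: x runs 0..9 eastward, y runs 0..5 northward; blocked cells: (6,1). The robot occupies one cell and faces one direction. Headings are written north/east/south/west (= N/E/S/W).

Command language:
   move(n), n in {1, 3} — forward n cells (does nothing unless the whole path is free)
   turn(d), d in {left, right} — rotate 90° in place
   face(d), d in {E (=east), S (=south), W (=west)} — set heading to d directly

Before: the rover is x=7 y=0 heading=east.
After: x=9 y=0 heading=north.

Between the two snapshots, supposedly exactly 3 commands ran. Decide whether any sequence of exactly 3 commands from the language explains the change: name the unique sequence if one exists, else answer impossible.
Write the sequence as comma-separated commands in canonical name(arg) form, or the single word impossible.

key: position moved to (9,0) AND the heading swung to N — translation plus rotation needed
initial: x=7 y=0 heading=east
step 1 (move(1)): x=8 y=0 heading=east
step 2 (move(1)): x=9 y=0 heading=east
step 3 (turn(left)): x=9 y=0 heading=north
no rival 3-sequence matches.

move(1), move(1), turn(left)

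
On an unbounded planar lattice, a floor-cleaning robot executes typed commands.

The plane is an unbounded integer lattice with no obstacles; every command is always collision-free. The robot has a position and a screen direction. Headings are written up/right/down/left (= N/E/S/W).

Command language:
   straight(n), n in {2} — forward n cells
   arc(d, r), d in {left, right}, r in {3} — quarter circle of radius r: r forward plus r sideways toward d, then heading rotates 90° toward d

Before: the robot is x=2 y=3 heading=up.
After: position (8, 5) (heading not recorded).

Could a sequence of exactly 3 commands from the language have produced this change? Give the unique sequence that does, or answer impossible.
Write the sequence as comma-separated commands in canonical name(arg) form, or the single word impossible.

straight(2), arc(right, 3), arc(right, 3)

key: order matters: swapping straight(2) and arc(right, 3) lands elsewhere
t0: x=2 y=3 heading=up
step 1 (straight(2)): x=2 y=5 heading=up
step 2 (arc(right, 3)): x=5 y=8 heading=right
step 3 (arc(right, 3)): x=8 y=5 heading=down
no other 3-command option fits: unique.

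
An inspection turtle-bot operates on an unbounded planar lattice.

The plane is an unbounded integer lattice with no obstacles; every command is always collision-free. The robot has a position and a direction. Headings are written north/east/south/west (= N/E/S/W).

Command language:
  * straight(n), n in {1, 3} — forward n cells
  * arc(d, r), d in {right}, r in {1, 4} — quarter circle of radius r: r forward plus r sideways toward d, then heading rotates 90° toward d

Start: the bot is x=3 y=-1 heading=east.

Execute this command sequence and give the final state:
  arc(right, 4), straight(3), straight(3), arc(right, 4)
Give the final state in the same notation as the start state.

x=3 y=-15 heading=west

start: x=3 y=-1 heading=east
step 1 (arc(right, 4)): x=7 y=-5 heading=south
step 2 (straight(3)): x=7 y=-8 heading=south
step 3 (straight(3)): x=7 y=-11 heading=south
step 4 (arc(right, 4)): x=3 y=-15 heading=west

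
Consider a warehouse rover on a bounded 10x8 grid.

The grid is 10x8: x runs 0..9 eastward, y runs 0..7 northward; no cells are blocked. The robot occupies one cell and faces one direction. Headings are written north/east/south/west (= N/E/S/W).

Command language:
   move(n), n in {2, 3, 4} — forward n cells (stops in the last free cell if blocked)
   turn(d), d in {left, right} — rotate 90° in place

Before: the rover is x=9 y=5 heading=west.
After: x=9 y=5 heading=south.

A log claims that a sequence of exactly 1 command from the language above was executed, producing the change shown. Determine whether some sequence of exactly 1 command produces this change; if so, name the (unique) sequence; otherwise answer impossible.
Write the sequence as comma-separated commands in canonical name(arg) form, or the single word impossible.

key: parked at (9,5) the whole time — nothing moves the robot
start: x=9 y=5 heading=west
t=1 turn(left) ⇒ x=9 y=5 heading=south
uniquely the one of 5 1-step routes that fits.

turn(left)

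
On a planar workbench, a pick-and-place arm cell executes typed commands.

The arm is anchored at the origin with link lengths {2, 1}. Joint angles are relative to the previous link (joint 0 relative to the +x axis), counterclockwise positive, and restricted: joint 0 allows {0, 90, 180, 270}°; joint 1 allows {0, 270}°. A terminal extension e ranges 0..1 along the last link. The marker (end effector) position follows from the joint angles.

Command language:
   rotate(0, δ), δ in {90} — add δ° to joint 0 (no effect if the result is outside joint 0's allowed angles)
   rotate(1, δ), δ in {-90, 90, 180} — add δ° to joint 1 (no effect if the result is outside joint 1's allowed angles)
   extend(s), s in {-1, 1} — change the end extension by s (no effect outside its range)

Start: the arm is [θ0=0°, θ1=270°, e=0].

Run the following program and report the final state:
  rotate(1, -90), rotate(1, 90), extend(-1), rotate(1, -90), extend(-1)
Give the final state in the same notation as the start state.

from: [θ0=0°, θ1=270°, e=0]
step 1 (rotate(1, -90)): [θ0=0°, θ1=270°, e=0]
step 2 (rotate(1, 90)): [θ0=0°, θ1=0°, e=0]
step 3 (extend(-1)): [θ0=0°, θ1=0°, e=0]
step 4 (rotate(1, -90)): [θ0=0°, θ1=270°, e=0]
step 5 (extend(-1)): [θ0=0°, θ1=270°, e=0]

[θ0=0°, θ1=270°, e=0]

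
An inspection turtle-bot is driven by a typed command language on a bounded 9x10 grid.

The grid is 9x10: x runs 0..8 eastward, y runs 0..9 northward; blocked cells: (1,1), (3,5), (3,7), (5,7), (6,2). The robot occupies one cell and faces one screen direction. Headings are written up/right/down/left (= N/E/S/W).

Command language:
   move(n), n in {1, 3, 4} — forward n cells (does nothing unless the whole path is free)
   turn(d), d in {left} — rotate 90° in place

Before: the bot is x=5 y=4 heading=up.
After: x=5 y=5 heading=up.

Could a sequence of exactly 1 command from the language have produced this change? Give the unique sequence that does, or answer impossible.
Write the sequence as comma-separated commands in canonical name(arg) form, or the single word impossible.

key: heading stays N — the single command does not turn
start: x=5 y=4 heading=up
t=1 move(1) ⇒ x=5 y=5 heading=up
no other 1-command option fits: unique.

move(1)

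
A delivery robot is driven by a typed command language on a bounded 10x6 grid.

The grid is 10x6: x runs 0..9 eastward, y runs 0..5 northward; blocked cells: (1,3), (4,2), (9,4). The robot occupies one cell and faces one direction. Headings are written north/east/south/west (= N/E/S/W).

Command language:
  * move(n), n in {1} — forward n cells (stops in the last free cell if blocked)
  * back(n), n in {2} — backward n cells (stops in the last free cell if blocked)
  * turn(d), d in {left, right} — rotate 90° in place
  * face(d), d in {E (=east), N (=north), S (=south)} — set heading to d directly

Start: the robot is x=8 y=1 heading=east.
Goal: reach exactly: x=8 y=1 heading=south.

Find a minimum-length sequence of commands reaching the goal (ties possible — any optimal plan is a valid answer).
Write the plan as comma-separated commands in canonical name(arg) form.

from: x=8 y=1 heading=east
t=1 turn(right) ⇒ x=8 y=1 heading=south
nothing shorter than 1 reaches the goal.

turn(right)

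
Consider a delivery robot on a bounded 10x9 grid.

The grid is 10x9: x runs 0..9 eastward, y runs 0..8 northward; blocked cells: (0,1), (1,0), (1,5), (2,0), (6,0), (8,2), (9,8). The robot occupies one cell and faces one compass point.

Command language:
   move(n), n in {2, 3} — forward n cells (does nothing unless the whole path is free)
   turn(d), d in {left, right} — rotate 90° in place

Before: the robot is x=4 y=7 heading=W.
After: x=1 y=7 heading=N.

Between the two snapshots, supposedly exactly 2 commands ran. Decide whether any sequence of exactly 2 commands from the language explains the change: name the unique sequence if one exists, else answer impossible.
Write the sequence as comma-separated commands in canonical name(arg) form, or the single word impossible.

key: position moved to (1,7) AND the heading swung to N — translation plus rotation needed
from: x=4 y=7 heading=W
t=1 move(3) ⇒ x=1 y=7 heading=W
t=2 turn(right) ⇒ x=1 y=7 heading=N
no rival 2-sequence matches.

move(3), turn(right)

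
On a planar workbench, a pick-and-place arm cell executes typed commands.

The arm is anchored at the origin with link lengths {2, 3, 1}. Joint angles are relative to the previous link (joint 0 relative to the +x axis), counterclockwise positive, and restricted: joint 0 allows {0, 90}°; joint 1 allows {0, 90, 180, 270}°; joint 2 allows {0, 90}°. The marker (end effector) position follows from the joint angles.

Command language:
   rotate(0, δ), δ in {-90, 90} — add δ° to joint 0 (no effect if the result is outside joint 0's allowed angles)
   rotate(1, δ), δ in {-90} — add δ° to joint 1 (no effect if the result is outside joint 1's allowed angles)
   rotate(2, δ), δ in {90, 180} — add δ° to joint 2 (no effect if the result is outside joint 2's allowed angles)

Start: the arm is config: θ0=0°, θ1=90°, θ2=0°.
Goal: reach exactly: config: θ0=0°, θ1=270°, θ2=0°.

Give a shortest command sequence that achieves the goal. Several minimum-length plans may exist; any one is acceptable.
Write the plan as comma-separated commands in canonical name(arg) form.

rotate(1, -90), rotate(1, -90)

t0: config: θ0=0°, θ1=90°, θ2=0°
1. rotate(1, -90) → config: θ0=0°, θ1=0°, θ2=0°
2. rotate(1, -90) → config: θ0=0°, θ1=270°, θ2=0°
minimal: 2 command(s), checked below 2.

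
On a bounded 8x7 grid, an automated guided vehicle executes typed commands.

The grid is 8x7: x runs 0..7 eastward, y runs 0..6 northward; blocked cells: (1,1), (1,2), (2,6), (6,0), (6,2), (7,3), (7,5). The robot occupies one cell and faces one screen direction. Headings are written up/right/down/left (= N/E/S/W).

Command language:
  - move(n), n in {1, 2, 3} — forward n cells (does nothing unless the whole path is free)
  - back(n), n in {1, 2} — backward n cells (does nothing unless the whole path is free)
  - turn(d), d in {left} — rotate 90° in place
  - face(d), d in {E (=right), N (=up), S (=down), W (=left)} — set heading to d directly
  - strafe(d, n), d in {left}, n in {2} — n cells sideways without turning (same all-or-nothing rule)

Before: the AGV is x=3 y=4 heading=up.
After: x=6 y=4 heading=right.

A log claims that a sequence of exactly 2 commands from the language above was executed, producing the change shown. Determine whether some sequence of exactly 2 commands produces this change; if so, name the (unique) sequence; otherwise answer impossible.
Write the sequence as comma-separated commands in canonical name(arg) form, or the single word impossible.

key: running move(3) before face(E) would end elsewhere — order is forced
start: x=3 y=4 heading=up
1. face(E) → x=3 y=4 heading=right
2. move(3) → x=6 y=4 heading=right
no rival 2-sequence matches.

face(E), move(3)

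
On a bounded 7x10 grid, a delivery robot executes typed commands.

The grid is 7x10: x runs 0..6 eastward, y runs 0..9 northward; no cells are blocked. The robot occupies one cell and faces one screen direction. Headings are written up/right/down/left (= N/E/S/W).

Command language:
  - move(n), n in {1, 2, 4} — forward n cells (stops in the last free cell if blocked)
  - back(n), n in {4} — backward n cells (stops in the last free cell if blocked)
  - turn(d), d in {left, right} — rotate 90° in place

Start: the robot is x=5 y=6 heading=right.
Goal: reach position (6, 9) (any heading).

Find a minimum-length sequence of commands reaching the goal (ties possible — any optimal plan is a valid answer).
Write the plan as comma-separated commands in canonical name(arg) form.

t0: x=5 y=6 heading=right
t=1 move(2) ⇒ x=6 y=6 heading=right
t=2 turn(right) ⇒ x=6 y=6 heading=down
t=3 back(4) ⇒ x=6 y=9 heading=down
minimal: 3 command(s), checked below 3.

move(2), turn(right), back(4)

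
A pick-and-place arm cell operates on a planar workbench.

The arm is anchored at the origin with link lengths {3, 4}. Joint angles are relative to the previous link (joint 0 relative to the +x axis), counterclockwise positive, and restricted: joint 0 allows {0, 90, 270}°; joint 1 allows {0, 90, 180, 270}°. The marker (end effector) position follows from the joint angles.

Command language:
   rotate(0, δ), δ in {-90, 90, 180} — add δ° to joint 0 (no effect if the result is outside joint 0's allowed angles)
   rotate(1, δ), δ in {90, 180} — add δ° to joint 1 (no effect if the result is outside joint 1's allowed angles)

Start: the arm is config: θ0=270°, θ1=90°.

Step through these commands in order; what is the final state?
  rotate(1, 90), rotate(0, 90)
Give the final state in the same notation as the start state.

config: θ0=0°, θ1=180°

t0: config: θ0=270°, θ1=90°
t=1 rotate(1, 90) ⇒ config: θ0=270°, θ1=180°
t=2 rotate(0, 90) ⇒ config: θ0=0°, θ1=180°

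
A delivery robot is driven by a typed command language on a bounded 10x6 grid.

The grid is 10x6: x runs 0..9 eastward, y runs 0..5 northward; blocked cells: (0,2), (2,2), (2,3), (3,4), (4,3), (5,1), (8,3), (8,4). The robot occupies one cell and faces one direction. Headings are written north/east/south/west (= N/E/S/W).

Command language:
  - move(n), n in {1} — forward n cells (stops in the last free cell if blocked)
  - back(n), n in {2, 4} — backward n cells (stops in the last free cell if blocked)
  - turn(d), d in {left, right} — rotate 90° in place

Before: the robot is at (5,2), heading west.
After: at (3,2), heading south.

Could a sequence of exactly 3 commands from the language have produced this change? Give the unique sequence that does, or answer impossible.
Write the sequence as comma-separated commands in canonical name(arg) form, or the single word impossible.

move(1), move(1), turn(left)

key: order matters: swapping move(1) and turn(left) lands elsewhere
t0: at (5,2), heading west
1. move(1) → at (4,2), heading west
2. move(1) → at (3,2), heading west
3. turn(left) → at (3,2), heading south
all 125 alternatives checked — unique.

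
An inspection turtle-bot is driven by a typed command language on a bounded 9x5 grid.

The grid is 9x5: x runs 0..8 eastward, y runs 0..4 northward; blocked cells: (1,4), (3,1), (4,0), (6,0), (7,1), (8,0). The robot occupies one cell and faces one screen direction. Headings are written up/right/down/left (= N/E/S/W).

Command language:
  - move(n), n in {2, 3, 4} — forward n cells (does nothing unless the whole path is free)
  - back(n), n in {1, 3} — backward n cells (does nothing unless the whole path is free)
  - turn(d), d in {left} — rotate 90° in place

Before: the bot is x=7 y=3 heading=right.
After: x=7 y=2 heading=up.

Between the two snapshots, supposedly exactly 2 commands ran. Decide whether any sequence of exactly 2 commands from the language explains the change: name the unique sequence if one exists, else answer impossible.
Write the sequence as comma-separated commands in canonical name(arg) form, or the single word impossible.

turn(left), back(1)

key: cell and facing (now N) both changed — the 2 commands mix motion and turning
t0: x=7 y=3 heading=right
t=1 turn(left) ⇒ x=7 y=3 heading=up
t=2 back(1) ⇒ x=7 y=2 heading=up
uniquely the one of 36 2-step routes that fits.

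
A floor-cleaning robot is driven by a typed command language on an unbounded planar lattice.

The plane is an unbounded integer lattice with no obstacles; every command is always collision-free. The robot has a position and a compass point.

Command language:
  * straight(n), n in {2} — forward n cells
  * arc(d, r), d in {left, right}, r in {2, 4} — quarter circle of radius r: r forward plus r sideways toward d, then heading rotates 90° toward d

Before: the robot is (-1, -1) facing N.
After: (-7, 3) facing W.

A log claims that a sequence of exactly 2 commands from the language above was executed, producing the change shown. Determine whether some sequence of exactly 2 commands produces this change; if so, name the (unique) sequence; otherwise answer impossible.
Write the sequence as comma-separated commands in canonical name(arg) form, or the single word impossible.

arc(left, 4), straight(2)

key: running straight(2) before arc(left, 4) would end elsewhere — order is forced
from: (-1, -1) facing N
1. arc(left, 4) → (-5, 3) facing W
2. straight(2) → (-7, 3) facing W
no rival 2-sequence matches.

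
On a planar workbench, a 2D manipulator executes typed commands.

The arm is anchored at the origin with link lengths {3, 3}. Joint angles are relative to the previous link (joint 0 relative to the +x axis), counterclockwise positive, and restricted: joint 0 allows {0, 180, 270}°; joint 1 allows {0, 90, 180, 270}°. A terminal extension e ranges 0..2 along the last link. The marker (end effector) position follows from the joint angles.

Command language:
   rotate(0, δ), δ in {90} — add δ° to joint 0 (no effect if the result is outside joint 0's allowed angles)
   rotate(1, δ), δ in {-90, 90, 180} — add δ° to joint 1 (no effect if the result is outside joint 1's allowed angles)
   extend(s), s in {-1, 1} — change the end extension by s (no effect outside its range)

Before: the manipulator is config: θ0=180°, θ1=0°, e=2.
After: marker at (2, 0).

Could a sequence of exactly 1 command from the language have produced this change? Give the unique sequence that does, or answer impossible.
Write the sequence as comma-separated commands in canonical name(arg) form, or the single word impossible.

rotate(1, 180)

begin: config: θ0=180°, θ1=0°, e=2
1. rotate(1, 180) → config: θ0=180°, θ1=180°, e=2
all 6 alternatives checked — unique.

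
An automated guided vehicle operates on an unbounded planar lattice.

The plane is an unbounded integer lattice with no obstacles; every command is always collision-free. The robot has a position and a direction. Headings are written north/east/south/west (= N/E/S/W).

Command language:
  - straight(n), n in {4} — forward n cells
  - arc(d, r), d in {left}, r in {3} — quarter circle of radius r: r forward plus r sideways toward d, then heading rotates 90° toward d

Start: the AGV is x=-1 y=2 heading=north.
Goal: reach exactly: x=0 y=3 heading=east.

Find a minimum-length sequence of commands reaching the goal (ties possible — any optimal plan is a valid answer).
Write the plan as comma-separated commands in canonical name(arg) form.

straight(4), arc(left, 3), arc(left, 3), arc(left, 3), straight(4)

from: x=-1 y=2 heading=north
step 1 (straight(4)): x=-1 y=6 heading=north
step 2 (arc(left, 3)): x=-4 y=9 heading=west
step 3 (arc(left, 3)): x=-7 y=6 heading=south
step 4 (arc(left, 3)): x=-4 y=3 heading=east
step 5 (straight(4)): x=0 y=3 heading=east
shorter routes all fall short; 5 is best.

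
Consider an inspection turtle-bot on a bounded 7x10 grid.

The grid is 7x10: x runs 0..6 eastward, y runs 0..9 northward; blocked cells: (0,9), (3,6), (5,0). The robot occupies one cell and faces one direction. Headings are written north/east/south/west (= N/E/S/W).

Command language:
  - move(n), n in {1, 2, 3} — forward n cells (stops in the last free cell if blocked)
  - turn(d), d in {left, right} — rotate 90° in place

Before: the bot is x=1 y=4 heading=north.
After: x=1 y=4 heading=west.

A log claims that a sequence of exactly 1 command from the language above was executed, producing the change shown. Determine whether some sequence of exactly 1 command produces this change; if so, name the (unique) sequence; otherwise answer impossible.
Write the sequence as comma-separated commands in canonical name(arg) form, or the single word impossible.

turn(left)

key: (1,4) unchanged — the single command moves nothing
from: x=1 y=4 heading=north
t=1 turn(left) ⇒ x=1 y=4 heading=west
all 5 alternatives checked — unique.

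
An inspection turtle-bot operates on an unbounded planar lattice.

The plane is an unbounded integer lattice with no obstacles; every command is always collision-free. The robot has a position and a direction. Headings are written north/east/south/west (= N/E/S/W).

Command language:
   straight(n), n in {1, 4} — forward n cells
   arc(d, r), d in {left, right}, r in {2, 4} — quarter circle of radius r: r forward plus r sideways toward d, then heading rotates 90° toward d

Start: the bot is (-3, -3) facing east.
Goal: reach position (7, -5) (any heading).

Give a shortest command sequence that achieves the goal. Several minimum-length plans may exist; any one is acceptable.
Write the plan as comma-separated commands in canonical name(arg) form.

start: (-3, -3) facing east
step 1 (arc(right, 2)): (-1, -5) facing south
step 2 (arc(left, 4)): (3, -9) facing east
step 3 (arc(left, 4)): (7, -5) facing north
no 2-step plan works, so 3 is optimal.

arc(right, 2), arc(left, 4), arc(left, 4)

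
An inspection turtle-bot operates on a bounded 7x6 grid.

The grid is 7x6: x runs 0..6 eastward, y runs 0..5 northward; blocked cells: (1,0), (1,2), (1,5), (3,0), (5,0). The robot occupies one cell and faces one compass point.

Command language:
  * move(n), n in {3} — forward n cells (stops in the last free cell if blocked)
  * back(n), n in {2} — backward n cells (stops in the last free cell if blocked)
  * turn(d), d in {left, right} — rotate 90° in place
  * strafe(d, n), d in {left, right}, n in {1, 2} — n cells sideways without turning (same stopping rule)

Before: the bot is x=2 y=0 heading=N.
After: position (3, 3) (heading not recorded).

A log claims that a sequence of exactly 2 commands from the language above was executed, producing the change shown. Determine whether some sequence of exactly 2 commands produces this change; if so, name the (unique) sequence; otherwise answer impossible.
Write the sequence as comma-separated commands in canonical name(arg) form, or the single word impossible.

move(3), strafe(right, 1)

key: order matters: swapping move(3) and strafe(right, 1) lands elsewhere
initial: x=2 y=0 heading=N
t=1 move(3) ⇒ x=2 y=3 heading=N
t=2 strafe(right, 1) ⇒ x=3 y=3 heading=N
all 64 alternatives checked — unique.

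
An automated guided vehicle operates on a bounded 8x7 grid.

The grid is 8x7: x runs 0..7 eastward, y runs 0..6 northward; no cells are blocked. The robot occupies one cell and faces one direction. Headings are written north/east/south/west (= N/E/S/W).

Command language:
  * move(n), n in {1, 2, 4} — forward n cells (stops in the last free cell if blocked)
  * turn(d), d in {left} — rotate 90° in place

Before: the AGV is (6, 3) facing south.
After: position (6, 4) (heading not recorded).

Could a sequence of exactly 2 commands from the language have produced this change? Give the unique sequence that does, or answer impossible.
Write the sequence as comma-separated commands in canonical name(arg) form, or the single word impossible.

impossible

all 16 sequences checked — none match.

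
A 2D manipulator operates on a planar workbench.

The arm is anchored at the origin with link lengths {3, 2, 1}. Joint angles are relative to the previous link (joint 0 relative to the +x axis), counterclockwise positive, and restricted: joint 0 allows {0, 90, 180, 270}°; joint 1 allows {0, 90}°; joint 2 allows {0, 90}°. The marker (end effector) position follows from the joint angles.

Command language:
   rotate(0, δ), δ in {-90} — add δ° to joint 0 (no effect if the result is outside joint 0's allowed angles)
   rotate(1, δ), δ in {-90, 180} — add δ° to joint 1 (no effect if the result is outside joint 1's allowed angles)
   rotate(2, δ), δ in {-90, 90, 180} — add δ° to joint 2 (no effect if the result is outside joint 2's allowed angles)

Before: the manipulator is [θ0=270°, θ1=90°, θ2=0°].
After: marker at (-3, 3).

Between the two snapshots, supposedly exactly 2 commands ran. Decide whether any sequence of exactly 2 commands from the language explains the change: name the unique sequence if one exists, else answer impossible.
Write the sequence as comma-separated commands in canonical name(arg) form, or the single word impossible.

initial: [θ0=270°, θ1=90°, θ2=0°]
step 1 (rotate(0, -90)): [θ0=180°, θ1=90°, θ2=0°]
step 2 (rotate(0, -90)): [θ0=90°, θ1=90°, θ2=0°]
no other 2-command option fits: unique.

rotate(0, -90), rotate(0, -90)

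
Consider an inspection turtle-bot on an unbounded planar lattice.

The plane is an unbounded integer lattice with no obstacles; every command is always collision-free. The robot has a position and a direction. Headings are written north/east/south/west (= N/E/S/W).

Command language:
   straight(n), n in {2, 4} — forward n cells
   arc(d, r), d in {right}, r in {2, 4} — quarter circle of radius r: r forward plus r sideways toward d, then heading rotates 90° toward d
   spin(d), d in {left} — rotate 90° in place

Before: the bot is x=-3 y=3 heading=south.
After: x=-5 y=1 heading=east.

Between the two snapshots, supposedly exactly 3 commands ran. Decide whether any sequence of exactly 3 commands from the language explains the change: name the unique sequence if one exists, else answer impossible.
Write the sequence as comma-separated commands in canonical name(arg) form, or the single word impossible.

key: order matters: swapping arc(right, 2) and spin(left) lands elsewhere
initial: x=-3 y=3 heading=south
step 1 (arc(right, 2)): x=-5 y=1 heading=west
step 2 (spin(left)): x=-5 y=1 heading=south
step 3 (spin(left)): x=-5 y=1 heading=east
no rival 3-sequence matches.

arc(right, 2), spin(left), spin(left)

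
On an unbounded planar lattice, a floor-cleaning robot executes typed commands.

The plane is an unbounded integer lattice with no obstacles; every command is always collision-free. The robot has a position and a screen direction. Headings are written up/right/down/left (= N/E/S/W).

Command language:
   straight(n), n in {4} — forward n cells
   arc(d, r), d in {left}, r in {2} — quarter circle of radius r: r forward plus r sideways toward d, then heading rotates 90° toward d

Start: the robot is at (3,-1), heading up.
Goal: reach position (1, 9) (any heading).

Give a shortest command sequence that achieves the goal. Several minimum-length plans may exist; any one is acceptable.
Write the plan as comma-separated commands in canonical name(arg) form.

straight(4), straight(4), arc(left, 2)

t0: at (3,-1), heading up
1. straight(4) → at (3,3), heading up
2. straight(4) → at (3,7), heading up
3. arc(left, 2) → at (1,9), heading left
minimal: 3 command(s), checked below 3.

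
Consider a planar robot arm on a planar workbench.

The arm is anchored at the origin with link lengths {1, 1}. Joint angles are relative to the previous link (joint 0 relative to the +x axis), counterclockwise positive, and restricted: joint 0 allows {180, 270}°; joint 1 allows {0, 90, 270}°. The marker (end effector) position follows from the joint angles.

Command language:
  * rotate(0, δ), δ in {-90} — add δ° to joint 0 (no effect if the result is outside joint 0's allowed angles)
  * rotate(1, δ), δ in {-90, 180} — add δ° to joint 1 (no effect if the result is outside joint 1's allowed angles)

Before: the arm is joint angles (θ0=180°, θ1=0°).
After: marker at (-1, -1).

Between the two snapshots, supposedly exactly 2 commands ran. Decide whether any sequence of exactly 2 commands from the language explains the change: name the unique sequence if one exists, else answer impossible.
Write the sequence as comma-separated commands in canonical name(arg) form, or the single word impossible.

rotate(1, -90), rotate(1, 180)

key: running rotate(1, 180) before rotate(1, -90) would end elsewhere — order is forced
from: joint angles (θ0=180°, θ1=0°)
1. rotate(1, -90) → joint angles (θ0=180°, θ1=270°)
2. rotate(1, 180) → joint angles (θ0=180°, θ1=90°)
uniquely the one of 9 2-step routes that fits.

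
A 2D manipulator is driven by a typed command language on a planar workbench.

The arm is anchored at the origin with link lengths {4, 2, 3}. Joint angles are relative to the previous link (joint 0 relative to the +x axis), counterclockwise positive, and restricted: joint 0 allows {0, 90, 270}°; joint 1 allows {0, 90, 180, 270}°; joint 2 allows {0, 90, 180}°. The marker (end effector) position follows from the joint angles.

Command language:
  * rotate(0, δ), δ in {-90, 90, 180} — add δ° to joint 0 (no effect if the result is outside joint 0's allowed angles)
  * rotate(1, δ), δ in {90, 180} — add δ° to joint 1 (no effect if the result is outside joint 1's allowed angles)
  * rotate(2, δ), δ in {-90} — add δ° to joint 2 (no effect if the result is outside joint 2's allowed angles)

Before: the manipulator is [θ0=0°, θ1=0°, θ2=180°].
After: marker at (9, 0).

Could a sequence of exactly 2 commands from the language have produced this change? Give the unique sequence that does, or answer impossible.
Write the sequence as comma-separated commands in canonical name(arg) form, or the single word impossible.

rotate(2, -90), rotate(2, -90)

from: [θ0=0°, θ1=0°, θ2=180°]
[1] after rotate(2, -90): [θ0=0°, θ1=0°, θ2=90°]
[2] after rotate(2, -90): [θ0=0°, θ1=0°, θ2=0°]
all 36 alternatives checked — unique.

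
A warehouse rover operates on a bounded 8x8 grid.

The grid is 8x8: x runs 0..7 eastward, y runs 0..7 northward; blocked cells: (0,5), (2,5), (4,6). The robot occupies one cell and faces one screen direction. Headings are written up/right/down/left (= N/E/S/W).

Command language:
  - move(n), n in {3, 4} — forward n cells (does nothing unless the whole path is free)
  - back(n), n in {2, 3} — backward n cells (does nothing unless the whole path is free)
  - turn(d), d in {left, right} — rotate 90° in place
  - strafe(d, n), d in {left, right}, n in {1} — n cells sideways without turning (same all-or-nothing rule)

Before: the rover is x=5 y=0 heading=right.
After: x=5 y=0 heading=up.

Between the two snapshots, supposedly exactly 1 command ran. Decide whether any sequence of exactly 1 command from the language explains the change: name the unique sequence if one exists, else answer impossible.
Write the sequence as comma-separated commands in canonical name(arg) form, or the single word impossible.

turn(left)

key: (5,0) unchanged — the single command moves nothing
t0: x=5 y=0 heading=right
step 1 (turn(left)): x=5 y=0 heading=up
all 8 alternatives checked — unique.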